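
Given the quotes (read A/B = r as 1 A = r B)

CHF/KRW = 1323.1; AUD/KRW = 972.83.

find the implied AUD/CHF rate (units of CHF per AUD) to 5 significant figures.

AUD/CHF = 0.73527

1 AUD × 972.83 = 972.83 KRW
972.83 KRW ÷ 1323.1 = 0.735266 CHF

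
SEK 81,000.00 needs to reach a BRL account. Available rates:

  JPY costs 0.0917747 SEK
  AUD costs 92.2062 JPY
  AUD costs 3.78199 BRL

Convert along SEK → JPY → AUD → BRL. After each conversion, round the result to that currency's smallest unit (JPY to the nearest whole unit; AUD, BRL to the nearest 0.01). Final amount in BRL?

BRL 36,201.13

SEK 81,000.00 ÷ 0.0917747 = JPY 882,596
JPY 882,596 ÷ 92.2062 = AUD 9,571.98
AUD 9,571.98 × 3.78199 = BRL 36,201.13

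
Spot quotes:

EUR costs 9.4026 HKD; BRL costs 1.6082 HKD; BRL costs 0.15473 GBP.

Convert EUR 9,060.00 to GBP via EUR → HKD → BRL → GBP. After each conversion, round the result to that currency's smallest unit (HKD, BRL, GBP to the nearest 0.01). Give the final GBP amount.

EUR 9,060.00 × 9.4026 = HKD 85,187.56
HKD 85,187.56 ÷ 1.6082 = BRL 52,970.75
BRL 52,970.75 × 0.15473 = GBP 8,196.16

GBP 8,196.16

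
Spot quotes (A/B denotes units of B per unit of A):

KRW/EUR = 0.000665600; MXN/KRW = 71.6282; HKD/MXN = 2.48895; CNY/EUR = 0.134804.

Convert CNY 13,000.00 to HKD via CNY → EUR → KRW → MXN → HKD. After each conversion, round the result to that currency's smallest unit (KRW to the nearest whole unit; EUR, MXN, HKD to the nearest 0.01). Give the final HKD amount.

CNY 13,000.00 × 0.134804 = EUR 1,752.45
EUR 1,752.45 ÷ 0.000665600 = KRW 2,632,888
KRW 2,632,888 ÷ 71.6282 = MXN 36,757.70
MXN 36,757.70 ÷ 2.48895 = HKD 14,768.36

HKD 14,768.36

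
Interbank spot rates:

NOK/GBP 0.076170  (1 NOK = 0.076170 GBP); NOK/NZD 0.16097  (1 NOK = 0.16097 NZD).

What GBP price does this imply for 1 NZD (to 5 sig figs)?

1 NZD ÷ 0.16097 = 6.21234 NOK
6.21234 NOK × 0.076170 = 0.473194 GBP

NZD/GBP = 0.47319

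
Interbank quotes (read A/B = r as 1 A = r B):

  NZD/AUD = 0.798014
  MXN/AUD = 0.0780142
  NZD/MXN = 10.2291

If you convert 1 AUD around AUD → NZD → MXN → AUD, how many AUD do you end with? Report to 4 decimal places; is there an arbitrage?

Around AUD → NZD → MXN → AUD: 1 ÷ 0.798014 × 10.2291 × 0.0780142 = 1.000001
Product ≈ 1 (deviation 0.000%, within rounding noise).

1.0000 (no arbitrage)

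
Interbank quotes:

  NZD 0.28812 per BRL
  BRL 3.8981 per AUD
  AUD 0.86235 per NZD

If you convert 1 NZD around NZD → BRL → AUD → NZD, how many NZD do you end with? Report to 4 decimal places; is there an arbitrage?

Around NZD → BRL → AUD → NZD: 1 ÷ 0.28812 ÷ 3.8981 ÷ 0.86235 = 1.032500
Product > 1; profitable direction is NZD → BRL → AUD → NZD.

1.0325 (arbitrage exists)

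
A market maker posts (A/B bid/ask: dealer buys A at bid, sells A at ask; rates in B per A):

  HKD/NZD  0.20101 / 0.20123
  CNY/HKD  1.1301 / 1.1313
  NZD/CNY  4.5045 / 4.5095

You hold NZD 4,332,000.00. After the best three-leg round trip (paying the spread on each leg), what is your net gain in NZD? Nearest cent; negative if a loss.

Best loop NZD → CNY → HKD → NZD:
NZD 4,332,000.00 × 4.5045 (sell NZD at bid) = CNY 19,513,494.00
CNY 19,513,494.00 × 1.1301 (sell CNY at bid) = HKD 22,052,199.57
HKD 22,052,199.57 × 0.20101 (sell HKD at bid) = NZD 4,432,712.64

Net profit: NZD 100,712.64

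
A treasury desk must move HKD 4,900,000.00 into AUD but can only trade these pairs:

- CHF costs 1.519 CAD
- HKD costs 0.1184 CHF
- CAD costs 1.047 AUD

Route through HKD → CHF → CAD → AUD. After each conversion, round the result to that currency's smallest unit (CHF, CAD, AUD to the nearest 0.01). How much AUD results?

HKD 4,900,000.00 × 0.1184 = CHF 580,160.00
CHF 580,160.00 × 1.519 = CAD 881,263.04
CAD 881,263.04 × 1.047 = AUD 922,682.40

AUD 922,682.40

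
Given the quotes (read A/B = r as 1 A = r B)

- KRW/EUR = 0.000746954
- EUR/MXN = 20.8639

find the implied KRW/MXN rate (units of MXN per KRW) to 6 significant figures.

KRW/MXN = 0.0155844

1 KRW × 0.000746954 = 0.000746954 EUR
0.000746954 EUR × 20.8639 = 0.0155844 MXN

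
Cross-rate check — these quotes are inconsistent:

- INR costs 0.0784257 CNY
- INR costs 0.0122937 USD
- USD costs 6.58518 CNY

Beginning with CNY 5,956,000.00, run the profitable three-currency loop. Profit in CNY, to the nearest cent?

Profit: CNY 192,179.62

Profitable loop is CNY → INR → USD → CNY:
CNY 5,956,000.00 ÷ 0.0784257 = INR 75,944,492.69
INR 75,944,492.69 × 0.0122937 = USD 933,638.81
USD 933,638.81 × 6.58518 = CNY 6,148,179.62
Profit = CNY 6,148,179.62 − CNY 5,956,000.00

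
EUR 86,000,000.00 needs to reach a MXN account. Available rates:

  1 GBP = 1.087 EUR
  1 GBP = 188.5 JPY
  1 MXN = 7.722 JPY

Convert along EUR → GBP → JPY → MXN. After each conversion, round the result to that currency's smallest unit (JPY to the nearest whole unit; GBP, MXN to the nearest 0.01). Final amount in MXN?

MXN 1,931,303,219.37

EUR 86,000,000.00 ÷ 1.087 = GBP 79,116,835.33
GBP 79,116,835.33 × 188.5 = JPY 14,913,523,460
JPY 14,913,523,460 ÷ 7.722 = MXN 1,931,303,219.37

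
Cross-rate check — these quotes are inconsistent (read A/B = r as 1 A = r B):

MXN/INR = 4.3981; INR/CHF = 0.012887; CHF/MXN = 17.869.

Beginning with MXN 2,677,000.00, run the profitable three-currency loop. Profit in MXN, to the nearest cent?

Profitable loop is MXN → INR → CHF → MXN:
MXN 2,677,000.00 × 4.3981 = INR 11,773,713.70
INR 11,773,713.70 × 0.012887 = CHF 151,727.85
CHF 151,727.85 × 17.869 = MXN 2,711,224.92
Profit = MXN 2,711,224.92 − MXN 2,677,000.00

Profit: MXN 34,224.92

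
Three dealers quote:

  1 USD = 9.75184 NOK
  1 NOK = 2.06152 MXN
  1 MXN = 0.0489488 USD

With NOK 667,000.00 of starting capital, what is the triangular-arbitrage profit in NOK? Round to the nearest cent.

Profitable loop is NOK → USD → MXN → NOK:
NOK 667,000.00 ÷ 9.75184 = USD 68,397.35
USD 68,397.35 ÷ 0.0489488 = MXN 1,397,324.32
MXN 1,397,324.32 ÷ 2.06152 = NOK 677,812.64
Profit = NOK 677,812.64 − NOK 667,000.00

Profit: NOK 10,812.64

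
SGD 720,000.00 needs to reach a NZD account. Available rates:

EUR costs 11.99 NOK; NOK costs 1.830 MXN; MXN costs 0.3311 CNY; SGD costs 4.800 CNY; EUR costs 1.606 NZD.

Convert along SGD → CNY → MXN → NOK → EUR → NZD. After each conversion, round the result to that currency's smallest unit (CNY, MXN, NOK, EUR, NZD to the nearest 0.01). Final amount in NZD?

NZD 763,993.78

SGD 720,000.00 × 4.800 = CNY 3,456,000.00
CNY 3,456,000.00 ÷ 0.3311 = MXN 10,437,934.16
MXN 10,437,934.16 ÷ 1.830 = NOK 5,703,789.16
NOK 5,703,789.16 ÷ 11.99 = EUR 475,712.19
EUR 475,712.19 × 1.606 = NZD 763,993.78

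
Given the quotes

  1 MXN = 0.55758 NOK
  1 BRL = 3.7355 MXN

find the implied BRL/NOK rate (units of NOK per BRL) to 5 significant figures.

BRL/NOK = 2.0828

1 BRL × 3.7355 = 3.7355 MXN
3.7355 MXN × 0.55758 = 2.08284 NOK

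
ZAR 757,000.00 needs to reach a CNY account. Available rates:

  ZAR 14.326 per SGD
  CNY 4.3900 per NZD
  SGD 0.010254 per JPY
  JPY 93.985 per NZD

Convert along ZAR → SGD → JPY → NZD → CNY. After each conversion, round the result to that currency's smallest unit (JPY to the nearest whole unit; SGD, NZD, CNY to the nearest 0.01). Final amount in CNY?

ZAR 757,000.00 ÷ 14.326 = SGD 52,840.99
SGD 52,840.99 ÷ 0.010254 = JPY 5,153,208
JPY 5,153,208 ÷ 93.985 = NZD 54,830.11
NZD 54,830.11 × 4.3900 = CNY 240,704.18

CNY 240,704.18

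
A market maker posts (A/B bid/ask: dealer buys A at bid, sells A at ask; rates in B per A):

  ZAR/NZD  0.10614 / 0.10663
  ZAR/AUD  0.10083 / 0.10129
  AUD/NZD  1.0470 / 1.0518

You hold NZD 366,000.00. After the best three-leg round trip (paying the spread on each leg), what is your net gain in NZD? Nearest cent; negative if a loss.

Best loop NZD → AUD → ZAR → NZD:
NZD 366,000.00 ÷ 1.0518 (buy AUD at ask) = AUD 347,974.90
AUD 347,974.90 ÷ 0.10129 (buy ZAR at ask) = ZAR 3,435,431.93
ZAR 3,435,431.93 × 0.10614 (sell ZAR at bid) = NZD 364,636.75

Net result: NZD -1,363.25 (no profitable arbitrage after spreads)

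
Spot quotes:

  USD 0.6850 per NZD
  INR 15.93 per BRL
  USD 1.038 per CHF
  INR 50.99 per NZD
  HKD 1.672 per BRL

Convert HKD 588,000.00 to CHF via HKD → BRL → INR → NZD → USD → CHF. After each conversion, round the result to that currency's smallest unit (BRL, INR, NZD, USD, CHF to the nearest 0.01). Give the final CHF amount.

HKD 588,000.00 ÷ 1.672 = BRL 351,674.64
BRL 351,674.64 × 15.93 = INR 5,602,177.02
INR 5,602,177.02 ÷ 50.99 = NZD 109,868.15
NZD 109,868.15 × 0.6850 = USD 75,259.68
USD 75,259.68 ÷ 1.038 = CHF 72,504.51

CHF 72,504.51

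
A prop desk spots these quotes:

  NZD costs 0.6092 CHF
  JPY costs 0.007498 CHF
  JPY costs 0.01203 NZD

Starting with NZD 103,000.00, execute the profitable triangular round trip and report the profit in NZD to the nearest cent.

Profitable loop is NZD → JPY → CHF → NZD:
NZD 103,000.00 ÷ 0.01203 = JPY 8,561,929
JPY 8,561,929 × 0.007498 = CHF 64,197.34
CHF 64,197.34 ÷ 0.6092 = NZD 105,379.74
Profit = NZD 105,379.74 − NZD 103,000.00

Profit: NZD 2,379.74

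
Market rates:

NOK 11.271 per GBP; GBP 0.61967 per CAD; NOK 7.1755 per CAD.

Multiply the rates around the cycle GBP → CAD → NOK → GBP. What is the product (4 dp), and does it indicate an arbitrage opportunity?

Around GBP → CAD → NOK → GBP: 1 ÷ 0.61967 × 7.1755 ÷ 11.271 = 1.027376
Product > 1; profitable direction is GBP → CAD → NOK → GBP.

1.0274 (arbitrage exists)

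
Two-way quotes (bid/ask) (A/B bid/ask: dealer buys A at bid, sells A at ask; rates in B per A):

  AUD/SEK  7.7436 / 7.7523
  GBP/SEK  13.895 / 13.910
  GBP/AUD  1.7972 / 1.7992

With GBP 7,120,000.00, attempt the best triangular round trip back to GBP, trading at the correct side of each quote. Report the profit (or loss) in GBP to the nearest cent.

Best loop GBP → AUD → SEK → GBP:
GBP 7,120,000.00 × 1.7972 (sell GBP at bid) = AUD 12,796,064.00
AUD 12,796,064.00 × 7.7436 (sell AUD at bid) = SEK 99,087,601.19
SEK 99,087,601.19 ÷ 13.910 (buy GBP at ask) = GBP 7,123,479.60

Net profit: GBP 3,479.60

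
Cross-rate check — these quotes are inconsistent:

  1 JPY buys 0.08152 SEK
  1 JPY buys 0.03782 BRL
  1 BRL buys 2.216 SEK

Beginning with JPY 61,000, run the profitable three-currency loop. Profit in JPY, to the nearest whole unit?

Profit: JPY 1,713

Profitable loop is JPY → BRL → SEK → JPY:
JPY 61,000 × 0.03782 = BRL 2,307.02
BRL 2,307.02 × 2.216 = SEK 5,112.36
SEK 5,112.36 ÷ 0.08152 = JPY 62,713
Profit = JPY 62,713 − JPY 61,000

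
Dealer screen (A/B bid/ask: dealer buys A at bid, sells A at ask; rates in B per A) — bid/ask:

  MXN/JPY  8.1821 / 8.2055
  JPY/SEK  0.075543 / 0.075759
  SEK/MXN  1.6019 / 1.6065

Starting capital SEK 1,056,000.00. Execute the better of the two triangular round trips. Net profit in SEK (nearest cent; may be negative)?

Best loop SEK → JPY → MXN → SEK:
SEK 1,056,000.00 ÷ 0.075759 (buy JPY at ask) = JPY 13,938,938
JPY 13,938,938 ÷ 8.2055 (buy MXN at ask) = MXN 1,698,731.09
MXN 1,698,731.09 ÷ 1.6065 (buy SEK at ask) = SEK 1,057,411.20

Net profit: SEK 1,411.20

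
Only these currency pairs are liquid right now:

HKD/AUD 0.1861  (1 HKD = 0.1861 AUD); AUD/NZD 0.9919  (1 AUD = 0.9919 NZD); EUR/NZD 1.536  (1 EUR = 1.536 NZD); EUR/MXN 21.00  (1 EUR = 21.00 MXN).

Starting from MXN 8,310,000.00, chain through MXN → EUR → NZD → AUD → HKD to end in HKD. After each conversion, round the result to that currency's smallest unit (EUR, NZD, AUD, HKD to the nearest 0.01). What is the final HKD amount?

MXN 8,310,000.00 ÷ 21.00 = EUR 395,714.29
EUR 395,714.29 × 1.536 = NZD 607,817.15
NZD 607,817.15 ÷ 0.9919 = AUD 612,780.67
AUD 612,780.67 ÷ 0.1861 = HKD 3,292,749.44

HKD 3,292,749.44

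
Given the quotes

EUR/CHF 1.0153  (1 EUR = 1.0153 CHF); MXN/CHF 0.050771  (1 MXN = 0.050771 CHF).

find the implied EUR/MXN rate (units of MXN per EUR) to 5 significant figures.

1 EUR × 1.0153 = 1.0153 CHF
1.0153 CHF ÷ 0.050771 = 19.9976 MXN

EUR/MXN = 19.998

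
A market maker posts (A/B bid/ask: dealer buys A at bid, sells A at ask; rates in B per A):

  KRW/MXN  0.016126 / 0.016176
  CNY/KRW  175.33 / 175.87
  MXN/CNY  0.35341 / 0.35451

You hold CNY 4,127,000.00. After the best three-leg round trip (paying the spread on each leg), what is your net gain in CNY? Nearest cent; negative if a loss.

Net result: CNY -3,213.32 (no profitable arbitrage after spreads)

Best loop CNY → KRW → MXN → CNY:
CNY 4,127,000.00 × 175.33 (sell CNY at bid) = KRW 723,586,910
KRW 723,586,910 × 0.016126 (sell KRW at bid) = MXN 11,668,562.51
MXN 11,668,562.51 × 0.35341 (sell MXN at bid) = CNY 4,123,786.68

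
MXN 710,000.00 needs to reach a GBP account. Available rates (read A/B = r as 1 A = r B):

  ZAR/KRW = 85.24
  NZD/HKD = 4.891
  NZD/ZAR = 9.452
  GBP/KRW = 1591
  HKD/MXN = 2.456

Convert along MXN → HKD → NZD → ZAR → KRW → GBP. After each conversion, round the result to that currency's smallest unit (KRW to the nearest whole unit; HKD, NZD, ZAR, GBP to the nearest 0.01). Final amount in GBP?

MXN 710,000.00 ÷ 2.456 = HKD 289,087.95
HKD 289,087.95 ÷ 4.891 = NZD 59,106.10
NZD 59,106.10 × 9.452 = ZAR 558,670.86
ZAR 558,670.86 × 85.24 = KRW 47,621,104
KRW 47,621,104 ÷ 1591 = GBP 29,931.55

GBP 29,931.55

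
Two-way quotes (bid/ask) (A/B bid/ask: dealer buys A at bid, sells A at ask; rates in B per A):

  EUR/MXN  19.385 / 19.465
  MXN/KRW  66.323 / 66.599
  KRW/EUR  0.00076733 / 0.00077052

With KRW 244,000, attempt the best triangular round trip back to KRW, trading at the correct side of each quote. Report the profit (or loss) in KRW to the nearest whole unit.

Best loop KRW → MXN → EUR → KRW:
KRW 244,000 ÷ 66.599 (buy MXN at ask) = MXN 3,663.72
MXN 3,663.72 ÷ 19.465 (buy EUR at ask) = EUR 188.22
EUR 188.22 ÷ 0.00077052 (buy KRW at ask) = KRW 244,278

Net profit: KRW 278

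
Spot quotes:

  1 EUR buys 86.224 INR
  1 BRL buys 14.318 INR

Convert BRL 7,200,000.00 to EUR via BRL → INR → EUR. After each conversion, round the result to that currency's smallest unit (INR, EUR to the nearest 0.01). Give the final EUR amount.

BRL 7,200,000.00 × 14.318 = INR 103,089,600.00
INR 103,089,600.00 ÷ 86.224 = EUR 1,195,602.15

EUR 1,195,602.15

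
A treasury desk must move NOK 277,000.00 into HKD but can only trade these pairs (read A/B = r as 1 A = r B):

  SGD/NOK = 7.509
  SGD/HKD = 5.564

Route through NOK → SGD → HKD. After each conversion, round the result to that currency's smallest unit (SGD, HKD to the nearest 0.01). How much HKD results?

NOK 277,000.00 ÷ 7.509 = SGD 36,889.07
SGD 36,889.07 × 5.564 = HKD 205,250.79

HKD 205,250.79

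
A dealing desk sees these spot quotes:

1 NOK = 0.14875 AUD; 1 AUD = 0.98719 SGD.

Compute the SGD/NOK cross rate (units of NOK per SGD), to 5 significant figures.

SGD/NOK = 6.8099

1 SGD ÷ 0.98719 = 1.01298 AUD
1.01298 AUD ÷ 0.14875 = 6.80992 NOK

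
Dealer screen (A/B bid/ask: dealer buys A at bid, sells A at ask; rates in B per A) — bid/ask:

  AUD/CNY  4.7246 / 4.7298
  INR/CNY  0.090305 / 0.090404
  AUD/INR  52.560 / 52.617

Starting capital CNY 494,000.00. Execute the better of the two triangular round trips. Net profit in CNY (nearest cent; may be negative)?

Net profit: CNY 1,736.99

Best loop CNY → AUD → INR → CNY:
CNY 494,000.00 ÷ 4.7298 (buy AUD at ask) = AUD 104,444.16
AUD 104,444.16 × 52.560 (sell AUD at bid) = INR 5,489,585.18
INR 5,489,585.18 × 0.090305 (sell INR at bid) = CNY 495,736.99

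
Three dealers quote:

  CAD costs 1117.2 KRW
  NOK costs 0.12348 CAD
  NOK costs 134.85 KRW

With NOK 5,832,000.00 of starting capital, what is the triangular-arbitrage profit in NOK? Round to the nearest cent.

Profit: NOK 134,149.23

Profitable loop is NOK → CAD → KRW → NOK:
NOK 5,832,000.00 × 0.12348 = CAD 720,135.36
CAD 720,135.36 × 1117.2 = KRW 804,535,224
KRW 804,535,224 ÷ 134.85 = NOK 5,966,149.23
Profit = NOK 5,966,149.23 − NOK 5,832,000.00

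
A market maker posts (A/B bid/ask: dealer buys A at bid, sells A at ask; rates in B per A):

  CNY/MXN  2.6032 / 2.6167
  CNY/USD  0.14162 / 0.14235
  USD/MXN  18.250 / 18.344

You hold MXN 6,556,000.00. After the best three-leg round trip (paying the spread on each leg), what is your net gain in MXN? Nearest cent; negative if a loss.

Best loop MXN → USD → CNY → MXN:
MXN 6,556,000.00 ÷ 18.344 (buy USD at ask) = USD 357,392.06
USD 357,392.06 ÷ 0.14235 (buy CNY at ask) = CNY 2,510,657.27
CNY 2,510,657.27 × 2.6032 (sell CNY at bid) = MXN 6,535,743.01

Net result: MXN -20,256.99 (no profitable arbitrage after spreads)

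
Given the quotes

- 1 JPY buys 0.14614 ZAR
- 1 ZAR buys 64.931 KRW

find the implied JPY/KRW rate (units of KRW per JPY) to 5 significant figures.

JPY/KRW = 9.4890

1 JPY × 0.14614 = 0.14614 ZAR
0.14614 ZAR × 64.931 = 9.48902 KRW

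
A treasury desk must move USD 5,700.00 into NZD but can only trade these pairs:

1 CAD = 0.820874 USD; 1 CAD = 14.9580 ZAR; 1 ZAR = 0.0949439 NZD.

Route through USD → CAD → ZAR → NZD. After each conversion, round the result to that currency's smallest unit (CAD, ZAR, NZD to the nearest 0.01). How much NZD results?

USD 5,700.00 ÷ 0.820874 = CAD 6,943.82
CAD 6,943.82 × 14.9580 = ZAR 103,865.66
ZAR 103,865.66 × 0.0949439 = NZD 9,861.41

NZD 9,861.41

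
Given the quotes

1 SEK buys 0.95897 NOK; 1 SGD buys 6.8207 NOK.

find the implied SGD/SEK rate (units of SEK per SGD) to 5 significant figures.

SGD/SEK = 7.1125

1 SGD × 6.8207 = 6.8207 NOK
6.8207 NOK ÷ 0.95897 = 7.11253 SEK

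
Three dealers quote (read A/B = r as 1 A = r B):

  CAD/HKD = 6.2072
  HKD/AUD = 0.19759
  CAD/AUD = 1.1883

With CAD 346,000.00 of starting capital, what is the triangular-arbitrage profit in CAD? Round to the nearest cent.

Profitable loop is CAD → HKD → AUD → CAD:
CAD 346,000.00 × 6.2072 = HKD 2,147,691.20
HKD 2,147,691.20 × 0.19759 = AUD 424,362.30
AUD 424,362.30 ÷ 1.1883 = CAD 357,117.15
Profit = CAD 357,117.15 − CAD 346,000.00

Profit: CAD 11,117.15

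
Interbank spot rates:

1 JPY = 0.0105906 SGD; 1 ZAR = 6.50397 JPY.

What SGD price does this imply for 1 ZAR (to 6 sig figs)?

1 ZAR × 6.50397 = 6.50397 JPY
6.50397 JPY × 0.0105906 = 0.0688809 SGD

ZAR/SGD = 0.0688809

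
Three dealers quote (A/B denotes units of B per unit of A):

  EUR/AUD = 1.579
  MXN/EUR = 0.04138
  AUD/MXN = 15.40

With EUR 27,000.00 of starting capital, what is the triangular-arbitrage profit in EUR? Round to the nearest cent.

Profit: EUR 167.96

Profitable loop is EUR → AUD → MXN → EUR:
EUR 27,000.00 × 1.579 = AUD 42,633.00
AUD 42,633.00 × 15.40 = MXN 656,548.20
MXN 656,548.20 × 0.04138 = EUR 27,167.96
Profit = EUR 27,167.96 − EUR 27,000.00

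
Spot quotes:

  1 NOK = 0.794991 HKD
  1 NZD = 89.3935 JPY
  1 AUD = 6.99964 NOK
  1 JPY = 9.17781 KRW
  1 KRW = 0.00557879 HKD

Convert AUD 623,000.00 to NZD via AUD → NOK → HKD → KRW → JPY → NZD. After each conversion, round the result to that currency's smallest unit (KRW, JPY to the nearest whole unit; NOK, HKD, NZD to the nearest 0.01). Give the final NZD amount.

NZD 757,427.28

AUD 623,000.00 × 6.99964 = NOK 4,360,775.72
NOK 4,360,775.72 × 0.794991 = HKD 3,466,777.45
HKD 3,466,777.45 ÷ 0.00557879 = KRW 621,421,034
KRW 621,421,034 ÷ 9.17781 = JPY 67,709,076
JPY 67,709,076 ÷ 89.3935 = NZD 757,427.28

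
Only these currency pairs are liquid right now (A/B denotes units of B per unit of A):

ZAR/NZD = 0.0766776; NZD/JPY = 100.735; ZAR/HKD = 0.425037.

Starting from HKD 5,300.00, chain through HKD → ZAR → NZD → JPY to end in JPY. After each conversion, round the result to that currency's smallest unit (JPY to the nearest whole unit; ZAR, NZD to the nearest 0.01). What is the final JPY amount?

HKD 5,300.00 ÷ 0.425037 = ZAR 12,469.50
ZAR 12,469.50 × 0.0766776 = NZD 956.13
NZD 956.13 × 100.735 = JPY 96,316

JPY 96,316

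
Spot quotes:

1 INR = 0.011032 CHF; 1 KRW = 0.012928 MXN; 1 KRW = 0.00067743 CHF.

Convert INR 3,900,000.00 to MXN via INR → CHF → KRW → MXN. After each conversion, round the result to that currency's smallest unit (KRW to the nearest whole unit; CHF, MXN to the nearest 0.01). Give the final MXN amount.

INR 3,900,000.00 × 0.011032 = CHF 43,024.80
CHF 43,024.80 ÷ 0.00067743 = KRW 63,511,802
KRW 63,511,802 × 0.012928 = MXN 821,080.58

MXN 821,080.58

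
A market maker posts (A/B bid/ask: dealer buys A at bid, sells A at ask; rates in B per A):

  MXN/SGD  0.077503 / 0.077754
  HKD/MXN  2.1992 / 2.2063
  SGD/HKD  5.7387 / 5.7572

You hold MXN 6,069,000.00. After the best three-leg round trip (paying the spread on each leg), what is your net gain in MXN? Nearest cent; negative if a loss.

Best loop MXN → HKD → SGD → MXN:
MXN 6,069,000.00 ÷ 2.2063 (buy HKD at ask) = HKD 2,750,759.19
HKD 2,750,759.19 ÷ 5.7572 (buy SGD at ask) = SGD 477,794.62
SGD 477,794.62 ÷ 0.077754 (buy MXN at ask) = MXN 6,144,952.29

Net profit: MXN 75,952.29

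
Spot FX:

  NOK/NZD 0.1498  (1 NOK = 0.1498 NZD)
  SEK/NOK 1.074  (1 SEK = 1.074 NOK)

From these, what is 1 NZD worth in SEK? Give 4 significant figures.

1 NZD ÷ 0.1498 = 6.67557 NOK
6.67557 NOK ÷ 1.074 = 6.21561 SEK

NZD/SEK = 6.216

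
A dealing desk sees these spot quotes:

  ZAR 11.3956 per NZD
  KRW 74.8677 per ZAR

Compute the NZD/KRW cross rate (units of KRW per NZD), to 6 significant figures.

1 NZD × 11.3956 = 11.3956 ZAR
11.3956 ZAR × 74.8677 = 853.162 KRW

NZD/KRW = 853.162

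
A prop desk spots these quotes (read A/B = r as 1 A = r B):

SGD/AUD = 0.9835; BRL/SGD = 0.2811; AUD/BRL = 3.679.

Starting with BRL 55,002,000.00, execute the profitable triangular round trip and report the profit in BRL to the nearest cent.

Profit: BRL 940,707.24

Profitable loop is BRL → SGD → AUD → BRL:
BRL 55,002,000.00 × 0.2811 = SGD 15,461,062.20
SGD 15,461,062.20 × 0.9835 = AUD 15,205,954.67
AUD 15,205,954.67 × 3.679 = BRL 55,942,707.24
Profit = BRL 55,942,707.24 − BRL 55,002,000.00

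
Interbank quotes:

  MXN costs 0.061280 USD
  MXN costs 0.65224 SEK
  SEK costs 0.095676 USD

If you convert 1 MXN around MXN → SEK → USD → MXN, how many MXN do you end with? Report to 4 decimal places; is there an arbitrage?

1.0183 (arbitrage exists)

Around MXN → SEK → USD → MXN: 1 × 0.65224 × 0.095676 ÷ 0.061280 = 1.018337
Product > 1; profitable direction is MXN → SEK → USD → MXN.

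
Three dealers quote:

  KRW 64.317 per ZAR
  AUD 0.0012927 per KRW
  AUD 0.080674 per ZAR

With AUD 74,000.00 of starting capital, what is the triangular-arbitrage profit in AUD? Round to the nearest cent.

Profitable loop is AUD → ZAR → KRW → AUD:
AUD 74,000.00 ÷ 0.080674 = ZAR 917,271.98
ZAR 917,271.98 × 64.317 = KRW 58,996,182
KRW 58,996,182 × 0.0012927 = AUD 76,264.36
Profit = AUD 76,264.36 − AUD 74,000.00

Profit: AUD 2,264.36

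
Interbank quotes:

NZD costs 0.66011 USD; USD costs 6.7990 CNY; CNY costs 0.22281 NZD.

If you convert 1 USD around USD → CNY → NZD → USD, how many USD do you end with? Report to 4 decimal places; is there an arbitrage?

1.0000 (no arbitrage)

Around USD → CNY → NZD → USD: 1 × 6.7990 × 0.22281 × 0.66011 = 0.999991
Product ≈ 1 (deviation 0.001%, within rounding noise).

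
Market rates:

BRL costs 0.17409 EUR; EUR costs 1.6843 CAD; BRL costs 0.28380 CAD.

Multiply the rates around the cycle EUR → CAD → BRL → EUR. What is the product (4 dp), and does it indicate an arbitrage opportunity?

Around EUR → CAD → BRL → EUR: 1 × 1.6843 ÷ 0.28380 × 0.17409 = 1.033192
Product > 1; profitable direction is EUR → CAD → BRL → EUR.

1.0332 (arbitrage exists)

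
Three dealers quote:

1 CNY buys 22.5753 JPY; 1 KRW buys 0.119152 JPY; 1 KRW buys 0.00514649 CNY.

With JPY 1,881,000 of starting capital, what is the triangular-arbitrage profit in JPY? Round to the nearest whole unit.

Profitable loop is JPY → CNY → KRW → JPY:
JPY 1,881,000 ÷ 22.5753 = CNY 83,321.15
CNY 83,321.15 ÷ 0.00514649 = KRW 16,189,899
KRW 16,189,899 × 0.119152 = JPY 1,929,059
Profit = JPY 1,929,059 − JPY 1,881,000

Profit: JPY 48,059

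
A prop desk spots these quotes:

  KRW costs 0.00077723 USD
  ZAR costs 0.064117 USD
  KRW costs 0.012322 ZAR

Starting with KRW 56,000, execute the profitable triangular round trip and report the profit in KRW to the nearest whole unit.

Profitable loop is KRW → ZAR → USD → KRW:
KRW 56,000 × 0.012322 = ZAR 690.03
ZAR 690.03 × 0.064117 = USD 44.24
USD 44.24 ÷ 0.00077723 = KRW 56,924
Profit = KRW 56,924 − KRW 56,000

Profit: KRW 924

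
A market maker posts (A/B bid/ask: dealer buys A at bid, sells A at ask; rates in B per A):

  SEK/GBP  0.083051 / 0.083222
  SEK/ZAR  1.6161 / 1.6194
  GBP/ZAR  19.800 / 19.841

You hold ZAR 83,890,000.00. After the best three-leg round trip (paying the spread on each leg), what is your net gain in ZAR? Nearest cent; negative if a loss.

Net profit: ZAR 1,295,586.09

Best loop ZAR → SEK → GBP → ZAR:
ZAR 83,890,000.00 ÷ 1.6194 (buy SEK at ask) = SEK 51,803,136.96
SEK 51,803,136.96 × 0.083051 (sell SEK at bid) = GBP 4,302,302.33
GBP 4,302,302.33 × 19.800 (sell GBP at bid) = ZAR 85,185,586.09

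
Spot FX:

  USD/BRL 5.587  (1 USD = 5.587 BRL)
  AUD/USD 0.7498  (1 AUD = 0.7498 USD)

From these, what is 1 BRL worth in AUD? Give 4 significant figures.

BRL/AUD = 0.2387

1 BRL ÷ 5.587 = 0.178987 USD
0.178987 USD ÷ 0.7498 = 0.238713 AUD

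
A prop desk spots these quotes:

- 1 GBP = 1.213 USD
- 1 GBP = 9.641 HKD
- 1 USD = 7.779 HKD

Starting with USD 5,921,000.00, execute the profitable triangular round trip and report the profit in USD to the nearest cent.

Profit: USD 128,682.35

Profitable loop is USD → GBP → HKD → USD:
USD 5,921,000.00 ÷ 1.213 = GBP 4,881,286.07
GBP 4,881,286.07 × 9.641 = HKD 47,060,478.98
HKD 47,060,478.98 ÷ 7.779 = USD 6,049,682.35
Profit = USD 6,049,682.35 − USD 5,921,000.00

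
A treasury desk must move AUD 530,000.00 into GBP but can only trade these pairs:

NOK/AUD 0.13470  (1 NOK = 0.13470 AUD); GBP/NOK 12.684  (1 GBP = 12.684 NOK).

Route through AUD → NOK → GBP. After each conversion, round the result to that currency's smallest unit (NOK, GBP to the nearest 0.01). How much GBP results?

AUD 530,000.00 ÷ 0.13470 = NOK 3,934,669.64
NOK 3,934,669.64 ÷ 12.684 = GBP 310,207.32

GBP 310,207.32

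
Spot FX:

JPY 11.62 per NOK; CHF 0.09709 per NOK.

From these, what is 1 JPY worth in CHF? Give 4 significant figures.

JPY/CHF = 0.008355

1 JPY ÷ 11.62 = 0.0860585 NOK
0.0860585 NOK × 0.09709 = 0.00835542 CHF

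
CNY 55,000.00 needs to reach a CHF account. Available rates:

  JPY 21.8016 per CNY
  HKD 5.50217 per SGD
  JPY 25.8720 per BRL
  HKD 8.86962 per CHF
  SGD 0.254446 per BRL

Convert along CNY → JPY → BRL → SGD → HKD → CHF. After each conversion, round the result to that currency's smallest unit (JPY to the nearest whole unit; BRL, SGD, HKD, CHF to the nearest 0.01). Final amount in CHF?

CNY 55,000.00 × 21.8016 = JPY 1,199,088
JPY 1,199,088 ÷ 25.8720 = BRL 46,346.94
BRL 46,346.94 × 0.254446 = SGD 11,792.79
SGD 11,792.79 × 5.50217 = HKD 64,885.94
HKD 64,885.94 ÷ 8.86962 = CHF 7,315.53

CHF 7,315.53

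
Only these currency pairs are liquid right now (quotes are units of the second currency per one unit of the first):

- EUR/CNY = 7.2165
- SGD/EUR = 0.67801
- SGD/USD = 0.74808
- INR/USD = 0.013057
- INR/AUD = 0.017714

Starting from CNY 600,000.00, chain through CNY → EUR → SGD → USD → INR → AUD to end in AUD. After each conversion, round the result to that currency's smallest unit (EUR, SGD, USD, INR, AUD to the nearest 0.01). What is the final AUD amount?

AUD 124,454.27

CNY 600,000.00 ÷ 7.2165 = EUR 83,142.80
EUR 83,142.80 ÷ 0.67801 = SGD 122,627.69
SGD 122,627.69 × 0.74808 = USD 91,735.32
USD 91,735.32 ÷ 0.013057 = INR 7,025,757.83
INR 7,025,757.83 × 0.017714 = AUD 124,454.27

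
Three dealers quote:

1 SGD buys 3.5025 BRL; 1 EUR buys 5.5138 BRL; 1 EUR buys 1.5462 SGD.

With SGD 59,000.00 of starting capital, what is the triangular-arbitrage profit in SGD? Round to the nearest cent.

Profit: SGD 1,070.22

Profitable loop is SGD → EUR → BRL → SGD:
SGD 59,000.00 ÷ 1.5462 = EUR 38,158.06
EUR 38,158.06 × 5.5138 = BRL 210,395.94
BRL 210,395.94 ÷ 3.5025 = SGD 60,070.22
Profit = SGD 60,070.22 − SGD 59,000.00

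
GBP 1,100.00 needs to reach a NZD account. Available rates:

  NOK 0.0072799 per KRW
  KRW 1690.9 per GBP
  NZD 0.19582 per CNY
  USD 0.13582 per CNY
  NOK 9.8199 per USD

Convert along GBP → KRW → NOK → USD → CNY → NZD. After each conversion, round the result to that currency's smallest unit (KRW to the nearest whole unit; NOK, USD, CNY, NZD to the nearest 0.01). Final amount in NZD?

GBP 1,100.00 × 1690.9 = KRW 1,859,990
KRW 1,859,990 × 0.0072799 = NOK 13,540.54
NOK 13,540.54 ÷ 9.8199 = USD 1,378.89
USD 1,378.89 ÷ 0.13582 = CNY 10,152.33
CNY 10,152.33 × 0.19582 = NZD 1,988.03

NZD 1,988.03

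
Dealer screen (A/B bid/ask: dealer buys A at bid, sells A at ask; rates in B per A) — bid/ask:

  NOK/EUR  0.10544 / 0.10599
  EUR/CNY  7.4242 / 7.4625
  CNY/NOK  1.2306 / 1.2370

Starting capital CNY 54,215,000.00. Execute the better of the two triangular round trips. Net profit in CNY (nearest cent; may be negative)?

Net profit: CNY 1,196,579.03

Best loop CNY → EUR → NOK → CNY:
CNY 54,215,000.00 ÷ 7.4625 (buy EUR at ask) = EUR 7,264,991.62
EUR 7,264,991.62 ÷ 0.10599 (buy NOK at ask) = NOK 68,544,123.26
NOK 68,544,123.26 ÷ 1.2370 (buy CNY at ask) = CNY 55,411,579.03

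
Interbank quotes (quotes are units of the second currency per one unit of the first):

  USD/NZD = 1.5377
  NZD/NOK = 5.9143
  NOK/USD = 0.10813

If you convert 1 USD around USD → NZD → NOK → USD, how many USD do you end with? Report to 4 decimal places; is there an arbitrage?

Around USD → NZD → NOK → USD: 1 × 1.5377 × 5.9143 × 0.10813 = 0.983380
Product < 1; profitable direction is USD → NOK → NZD → USD.

0.9834 (arbitrage exists)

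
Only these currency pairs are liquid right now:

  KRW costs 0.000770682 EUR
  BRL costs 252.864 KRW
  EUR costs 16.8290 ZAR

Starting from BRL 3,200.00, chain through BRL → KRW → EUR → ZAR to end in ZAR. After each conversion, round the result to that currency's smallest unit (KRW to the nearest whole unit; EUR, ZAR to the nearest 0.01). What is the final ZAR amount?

BRL 3,200.00 × 252.864 = KRW 809,165
KRW 809,165 × 0.000770682 = EUR 623.61
EUR 623.61 × 16.8290 = ZAR 10,494.73

ZAR 10,494.73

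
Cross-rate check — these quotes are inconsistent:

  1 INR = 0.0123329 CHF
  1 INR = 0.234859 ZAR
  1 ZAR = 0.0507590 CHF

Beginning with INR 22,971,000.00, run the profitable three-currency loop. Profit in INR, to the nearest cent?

Profit: INR 793,290.19

Profitable loop is INR → CHF → ZAR → INR:
INR 22,971,000.00 × 0.0123329 = CHF 283,299.05
CHF 283,299.05 ÷ 0.0507590 = ZAR 5,581,257.43
ZAR 5,581,257.43 ÷ 0.234859 = INR 23,764,290.19
Profit = INR 23,764,290.19 − INR 22,971,000.00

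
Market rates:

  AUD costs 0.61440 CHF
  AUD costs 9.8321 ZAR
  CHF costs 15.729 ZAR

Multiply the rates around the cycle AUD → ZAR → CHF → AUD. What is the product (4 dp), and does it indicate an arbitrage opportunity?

Around AUD → ZAR → CHF → AUD: 1 × 9.8321 ÷ 15.729 ÷ 0.61440 = 1.017405
Product > 1; profitable direction is AUD → ZAR → CHF → AUD.

1.0174 (arbitrage exists)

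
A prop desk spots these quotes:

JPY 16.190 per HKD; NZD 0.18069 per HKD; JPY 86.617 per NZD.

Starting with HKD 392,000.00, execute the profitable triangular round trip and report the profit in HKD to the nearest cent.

Profitable loop is HKD → JPY → NZD → HKD:
HKD 392,000.00 × 16.190 = JPY 6,346,480
JPY 6,346,480 ÷ 86.617 = NZD 73,270.61
NZD 73,270.61 ÷ 0.18069 = HKD 405,504.48
Profit = HKD 405,504.48 − HKD 392,000.00

Profit: HKD 13,504.48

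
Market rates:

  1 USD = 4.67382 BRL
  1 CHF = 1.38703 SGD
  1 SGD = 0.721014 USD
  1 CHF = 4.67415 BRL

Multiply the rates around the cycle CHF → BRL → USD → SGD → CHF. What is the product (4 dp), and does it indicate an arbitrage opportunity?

Around CHF → BRL → USD → SGD → CHF: 1 × 4.67415 ÷ 4.67382 ÷ 0.721014 ÷ 1.38703 = 1.000003
Product ≈ 1 (deviation 0.000%, within rounding noise).

1.0000 (no arbitrage)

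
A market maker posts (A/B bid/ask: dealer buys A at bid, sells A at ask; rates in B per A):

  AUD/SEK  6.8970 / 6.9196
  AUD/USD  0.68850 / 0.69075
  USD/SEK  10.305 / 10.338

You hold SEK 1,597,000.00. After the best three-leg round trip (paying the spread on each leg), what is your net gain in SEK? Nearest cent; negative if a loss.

Best loop SEK → AUD → USD → SEK:
SEK 1,597,000.00 ÷ 6.9196 (buy AUD at ask) = AUD 230,793.69
AUD 230,793.69 × 0.68850 (sell AUD at bid) = USD 158,901.45
USD 158,901.45 × 10.305 (sell USD at bid) = SEK 1,637,479.48

Net profit: SEK 40,479.48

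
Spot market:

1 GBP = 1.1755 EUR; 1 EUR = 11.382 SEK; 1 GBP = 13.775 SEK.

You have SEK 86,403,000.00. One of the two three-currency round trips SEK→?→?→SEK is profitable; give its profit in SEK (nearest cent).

Profit: SEK 2,553,812.87

Profitable loop is SEK → EUR → GBP → SEK:
SEK 86,403,000.00 ÷ 11.382 = EUR 7,591,196.63
EUR 7,591,196.63 ÷ 1.1755 = GBP 6,457,844.85
GBP 6,457,844.85 × 13.775 = SEK 88,956,812.87
Profit = SEK 88,956,812.87 − SEK 86,403,000.00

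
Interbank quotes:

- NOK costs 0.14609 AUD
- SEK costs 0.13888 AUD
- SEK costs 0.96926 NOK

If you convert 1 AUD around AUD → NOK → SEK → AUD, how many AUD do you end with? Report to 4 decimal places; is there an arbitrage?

0.9808 (arbitrage exists)

Around AUD → NOK → SEK → AUD: 1 ÷ 0.14609 ÷ 0.96926 × 0.13888 = 0.980797
Product < 1; profitable direction is AUD → SEK → NOK → AUD.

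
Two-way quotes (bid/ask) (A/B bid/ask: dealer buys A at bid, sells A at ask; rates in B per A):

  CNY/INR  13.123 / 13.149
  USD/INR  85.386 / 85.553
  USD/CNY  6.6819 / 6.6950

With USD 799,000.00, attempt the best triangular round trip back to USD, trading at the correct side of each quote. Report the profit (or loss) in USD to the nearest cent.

Best loop USD → CNY → INR → USD:
USD 799,000.00 × 6.6819 (sell USD at bid) = CNY 5,338,838.10
CNY 5,338,838.10 × 13.123 (sell CNY at bid) = INR 70,061,572.39
INR 70,061,572.39 ÷ 85.553 (buy USD at ask) = USD 818,925.96

Net profit: USD 19,925.96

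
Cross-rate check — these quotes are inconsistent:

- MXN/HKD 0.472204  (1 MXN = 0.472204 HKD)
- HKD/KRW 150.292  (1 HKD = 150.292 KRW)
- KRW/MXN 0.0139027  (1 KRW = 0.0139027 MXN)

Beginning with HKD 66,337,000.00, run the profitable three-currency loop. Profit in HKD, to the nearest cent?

Profit: HKD 897,340.67

Profitable loop is HKD → MXN → KRW → HKD:
HKD 66,337,000.00 ÷ 0.472204 = MXN 140,483,773.96
MXN 140,483,773.96 ÷ 0.0139027 = KRW 10,104,783,529
KRW 10,104,783,529 ÷ 150.292 = HKD 67,234,340.67
Profit = HKD 67,234,340.67 − HKD 66,337,000.00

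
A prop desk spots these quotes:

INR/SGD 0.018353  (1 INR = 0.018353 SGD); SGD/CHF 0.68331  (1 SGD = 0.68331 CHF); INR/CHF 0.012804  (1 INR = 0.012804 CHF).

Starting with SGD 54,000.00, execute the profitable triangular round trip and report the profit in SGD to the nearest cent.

Profit: SGD 1,133.38

Profitable loop is SGD → INR → CHF → SGD:
SGD 54,000.00 ÷ 0.018353 = INR 2,942,298.26
INR 2,942,298.26 × 0.012804 = CHF 37,673.19
CHF 37,673.19 ÷ 0.68331 = SGD 55,133.38
Profit = SGD 55,133.38 − SGD 54,000.00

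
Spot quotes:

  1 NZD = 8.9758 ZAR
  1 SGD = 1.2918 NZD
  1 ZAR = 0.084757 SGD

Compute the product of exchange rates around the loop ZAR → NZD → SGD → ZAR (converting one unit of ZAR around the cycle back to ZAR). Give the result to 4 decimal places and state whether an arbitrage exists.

Around ZAR → NZD → SGD → ZAR: 1 ÷ 8.9758 ÷ 1.2918 ÷ 0.084757 = 1.017551
Product > 1; profitable direction is ZAR → NZD → SGD → ZAR.

1.0176 (arbitrage exists)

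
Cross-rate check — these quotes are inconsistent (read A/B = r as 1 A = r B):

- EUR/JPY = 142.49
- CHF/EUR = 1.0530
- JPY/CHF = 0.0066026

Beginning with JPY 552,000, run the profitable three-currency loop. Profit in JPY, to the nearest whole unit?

Profit: JPY 5,200

Profitable loop is JPY → EUR → CHF → JPY:
JPY 552,000 ÷ 142.49 = EUR 3,873.96
EUR 3,873.96 ÷ 1.0530 = CHF 3,678.97
CHF 3,678.97 ÷ 0.0066026 = JPY 557,200
Profit = JPY 557,200 − JPY 552,000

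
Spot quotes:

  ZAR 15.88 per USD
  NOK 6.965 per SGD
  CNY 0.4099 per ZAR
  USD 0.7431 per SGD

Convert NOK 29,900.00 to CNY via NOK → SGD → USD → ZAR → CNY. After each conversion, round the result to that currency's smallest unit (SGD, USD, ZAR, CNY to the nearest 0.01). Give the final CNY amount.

NOK 29,900.00 ÷ 6.965 = SGD 4,292.89
SGD 4,292.89 × 0.7431 = USD 3,190.05
USD 3,190.05 × 15.88 = ZAR 50,657.99
ZAR 50,657.99 × 0.4099 = CNY 20,764.71

CNY 20,764.71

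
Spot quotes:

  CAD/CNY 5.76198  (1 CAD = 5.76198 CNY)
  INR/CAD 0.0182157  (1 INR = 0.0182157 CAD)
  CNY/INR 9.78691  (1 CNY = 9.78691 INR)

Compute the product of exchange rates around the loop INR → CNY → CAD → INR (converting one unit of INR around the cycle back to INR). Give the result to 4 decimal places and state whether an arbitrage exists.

Around INR → CNY → CAD → INR: 1 ÷ 9.78691 ÷ 5.76198 ÷ 0.0182157 = 0.973502
Product < 1; profitable direction is INR → CAD → CNY → INR.

0.9735 (arbitrage exists)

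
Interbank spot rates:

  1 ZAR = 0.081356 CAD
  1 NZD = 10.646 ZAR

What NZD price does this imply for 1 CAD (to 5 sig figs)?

CAD/NZD = 1.1546

1 CAD ÷ 0.081356 = 12.2917 ZAR
12.2917 ZAR ÷ 10.646 = 1.15458 NZD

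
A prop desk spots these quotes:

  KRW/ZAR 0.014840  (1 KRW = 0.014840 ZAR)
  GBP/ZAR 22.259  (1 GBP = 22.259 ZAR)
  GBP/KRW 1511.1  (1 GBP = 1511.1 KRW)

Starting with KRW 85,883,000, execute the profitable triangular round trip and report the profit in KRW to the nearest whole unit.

Profitable loop is KRW → ZAR → GBP → KRW:
KRW 85,883,000 × 0.014840 = ZAR 1,274,503.72
ZAR 1,274,503.72 ÷ 22.259 = GBP 57,257.91
GBP 57,257.91 × 1511.1 = KRW 86,522,421
Profit = KRW 86,522,421 − KRW 85,883,000

Profit: KRW 639,421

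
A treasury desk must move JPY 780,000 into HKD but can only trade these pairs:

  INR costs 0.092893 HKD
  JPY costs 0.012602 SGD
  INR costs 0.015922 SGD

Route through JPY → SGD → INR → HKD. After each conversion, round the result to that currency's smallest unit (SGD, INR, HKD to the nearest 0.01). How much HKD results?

JPY 780,000 × 0.012602 = SGD 9,829.56
SGD 9,829.56 ÷ 0.015922 = INR 617,357.12
INR 617,357.12 × 0.092893 = HKD 57,348.15

HKD 57,348.15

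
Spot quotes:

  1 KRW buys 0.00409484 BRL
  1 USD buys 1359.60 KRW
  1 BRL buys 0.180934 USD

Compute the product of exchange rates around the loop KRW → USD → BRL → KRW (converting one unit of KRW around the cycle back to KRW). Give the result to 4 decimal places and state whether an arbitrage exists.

Around KRW → USD → BRL → KRW: 1 ÷ 1359.60 ÷ 0.180934 ÷ 0.00409484 = 0.992731
Product < 1; profitable direction is KRW → BRL → USD → KRW.

0.9927 (arbitrage exists)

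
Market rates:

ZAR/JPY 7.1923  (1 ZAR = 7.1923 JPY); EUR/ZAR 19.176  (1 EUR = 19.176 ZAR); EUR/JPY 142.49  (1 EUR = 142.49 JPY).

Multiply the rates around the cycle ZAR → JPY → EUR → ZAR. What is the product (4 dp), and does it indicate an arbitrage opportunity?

0.9679 (arbitrage exists)

Around ZAR → JPY → EUR → ZAR: 1 × 7.1923 ÷ 142.49 × 19.176 = 0.967924
Product < 1; profitable direction is ZAR → EUR → JPY → ZAR.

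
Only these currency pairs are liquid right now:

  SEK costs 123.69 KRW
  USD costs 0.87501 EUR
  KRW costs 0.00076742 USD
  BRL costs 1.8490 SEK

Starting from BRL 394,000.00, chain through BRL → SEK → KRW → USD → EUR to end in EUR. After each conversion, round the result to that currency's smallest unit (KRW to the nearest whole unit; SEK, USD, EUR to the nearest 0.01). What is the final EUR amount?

BRL 394,000.00 × 1.8490 = SEK 728,506.00
SEK 728,506.00 × 123.69 = KRW 90,108,907
KRW 90,108,907 × 0.00076742 = USD 69,151.38
USD 69,151.38 × 0.87501 = EUR 60,508.15

EUR 60,508.15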